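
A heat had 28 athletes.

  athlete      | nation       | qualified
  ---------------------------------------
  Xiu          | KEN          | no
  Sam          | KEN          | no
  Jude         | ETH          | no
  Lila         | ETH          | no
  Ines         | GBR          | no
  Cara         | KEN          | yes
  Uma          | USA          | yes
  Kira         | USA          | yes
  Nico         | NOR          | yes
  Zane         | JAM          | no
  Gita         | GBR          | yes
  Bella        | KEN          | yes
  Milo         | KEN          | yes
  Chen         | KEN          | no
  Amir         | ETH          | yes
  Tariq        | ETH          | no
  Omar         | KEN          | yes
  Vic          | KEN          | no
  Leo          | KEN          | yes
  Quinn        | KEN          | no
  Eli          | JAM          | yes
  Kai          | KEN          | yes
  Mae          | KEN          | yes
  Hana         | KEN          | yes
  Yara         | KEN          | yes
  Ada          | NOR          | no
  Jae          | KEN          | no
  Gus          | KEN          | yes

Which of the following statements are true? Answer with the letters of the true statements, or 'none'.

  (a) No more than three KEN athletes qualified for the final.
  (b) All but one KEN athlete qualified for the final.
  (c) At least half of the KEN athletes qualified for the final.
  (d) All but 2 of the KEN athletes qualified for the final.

(c)

|A| = 16, |A ∩ B| = 10, |A ∖ B| = 6.
(a) |A ∩ B| ≤ 3: fails.
(b) |A ∖ B| = 1: fails.
(c) |A ∩ B| ≥ |A ∖ B|: holds.
(d) |A ∖ B| = 2: fails.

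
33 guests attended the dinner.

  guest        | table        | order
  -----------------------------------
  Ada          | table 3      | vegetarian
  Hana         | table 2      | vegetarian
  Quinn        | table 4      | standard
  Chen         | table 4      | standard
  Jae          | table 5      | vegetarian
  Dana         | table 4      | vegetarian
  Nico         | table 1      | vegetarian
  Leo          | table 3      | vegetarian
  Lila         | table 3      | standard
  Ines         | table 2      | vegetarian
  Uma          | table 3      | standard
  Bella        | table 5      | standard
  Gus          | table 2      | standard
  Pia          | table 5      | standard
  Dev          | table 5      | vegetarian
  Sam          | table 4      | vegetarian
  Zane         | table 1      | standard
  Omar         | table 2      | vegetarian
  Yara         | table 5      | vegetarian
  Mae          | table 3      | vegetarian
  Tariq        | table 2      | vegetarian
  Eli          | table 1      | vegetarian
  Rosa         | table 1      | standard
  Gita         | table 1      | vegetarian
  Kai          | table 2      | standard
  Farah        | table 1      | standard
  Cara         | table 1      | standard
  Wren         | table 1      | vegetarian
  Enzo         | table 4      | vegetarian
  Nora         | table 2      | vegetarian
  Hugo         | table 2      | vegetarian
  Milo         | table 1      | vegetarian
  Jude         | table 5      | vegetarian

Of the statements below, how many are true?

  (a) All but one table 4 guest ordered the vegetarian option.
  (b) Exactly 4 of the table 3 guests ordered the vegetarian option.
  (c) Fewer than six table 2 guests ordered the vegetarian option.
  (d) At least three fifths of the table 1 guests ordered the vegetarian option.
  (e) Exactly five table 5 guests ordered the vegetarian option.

(a) table 4: |A| = 5, |A ∩ B| = 3; needs |A ∖ B| = 1 — false.
(b) table 3: |A| = 5, |A ∩ B| = 3; needs |A ∩ B| = 4 — false.
(c) table 2: |A| = 8, |A ∩ B| = 6; needs |A ∩ B| < 6 — false.
(d) table 1: |A| = 9, |A ∩ B| = 5; needs |A ∩ B| / |A| ≥ 3/5 — false.
(e) table 5: |A| = 6, |A ∩ B| = 4; needs |A ∩ B| = 5 — false.

0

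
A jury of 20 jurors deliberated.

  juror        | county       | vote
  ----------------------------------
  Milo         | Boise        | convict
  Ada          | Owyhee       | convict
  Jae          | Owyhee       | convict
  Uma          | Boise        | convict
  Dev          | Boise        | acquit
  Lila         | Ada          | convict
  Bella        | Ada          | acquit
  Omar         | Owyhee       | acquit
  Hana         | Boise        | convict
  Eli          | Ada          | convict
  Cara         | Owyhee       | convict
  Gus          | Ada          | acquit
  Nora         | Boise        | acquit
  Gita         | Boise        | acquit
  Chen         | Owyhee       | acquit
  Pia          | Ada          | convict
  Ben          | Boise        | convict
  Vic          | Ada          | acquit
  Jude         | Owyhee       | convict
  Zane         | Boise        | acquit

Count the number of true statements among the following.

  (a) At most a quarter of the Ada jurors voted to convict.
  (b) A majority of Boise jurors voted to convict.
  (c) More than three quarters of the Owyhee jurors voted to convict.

0

(a) Ada: |A| = 6, |A ∩ B| = 3; needs |A ∩ B| / |A| ≤ 1/4 — false.
(b) Boise: |A| = 8, |A ∩ B| = 4; needs |A ∩ B| > |A ∖ B| — false.
(c) Owyhee: |A| = 6, |A ∩ B| = 4; needs |A ∩ B| / |A| > 3/4 — false.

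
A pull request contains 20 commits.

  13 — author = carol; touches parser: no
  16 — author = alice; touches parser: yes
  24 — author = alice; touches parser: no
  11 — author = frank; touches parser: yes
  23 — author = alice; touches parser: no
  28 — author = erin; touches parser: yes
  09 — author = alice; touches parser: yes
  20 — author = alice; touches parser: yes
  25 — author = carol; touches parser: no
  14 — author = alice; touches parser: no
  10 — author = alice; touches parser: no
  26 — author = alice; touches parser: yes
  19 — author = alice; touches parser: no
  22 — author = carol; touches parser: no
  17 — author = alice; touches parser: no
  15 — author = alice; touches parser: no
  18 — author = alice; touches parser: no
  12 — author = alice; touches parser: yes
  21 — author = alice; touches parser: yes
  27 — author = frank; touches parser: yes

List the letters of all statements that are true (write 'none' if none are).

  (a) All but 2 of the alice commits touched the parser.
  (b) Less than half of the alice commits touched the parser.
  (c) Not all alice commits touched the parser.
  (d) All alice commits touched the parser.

(b), (c)

|A| = 14, |A ∩ B| = 6, |A ∖ B| = 8.
(a) |A ∖ B| = 2: fails.
(b) |A ∩ B| < |A ∖ B|: holds.
(c) A ⊄ B (|A ∖ B| ≥ 1): holds.
(d) A ⊆ B, i.e. every element of A is in B (|A ∖ B| = 0): fails.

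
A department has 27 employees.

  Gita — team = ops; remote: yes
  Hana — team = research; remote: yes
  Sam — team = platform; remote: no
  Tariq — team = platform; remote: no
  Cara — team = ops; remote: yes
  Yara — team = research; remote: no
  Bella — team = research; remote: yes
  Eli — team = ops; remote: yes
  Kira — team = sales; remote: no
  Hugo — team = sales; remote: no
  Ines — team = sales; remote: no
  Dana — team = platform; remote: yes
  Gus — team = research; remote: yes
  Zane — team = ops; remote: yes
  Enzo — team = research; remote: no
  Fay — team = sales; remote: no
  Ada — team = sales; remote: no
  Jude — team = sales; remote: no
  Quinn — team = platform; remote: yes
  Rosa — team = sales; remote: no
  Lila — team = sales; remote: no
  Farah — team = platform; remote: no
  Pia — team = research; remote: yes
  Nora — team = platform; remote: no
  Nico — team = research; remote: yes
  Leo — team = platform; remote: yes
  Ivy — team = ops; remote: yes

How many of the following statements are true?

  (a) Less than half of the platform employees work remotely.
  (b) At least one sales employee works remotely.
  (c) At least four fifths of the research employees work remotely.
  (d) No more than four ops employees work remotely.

1

(a) platform: |A| = 7, |A ∩ B| = 3; needs |A ∩ B| < |A ∖ B| — true.
(b) sales: |A| = 8, |A ∩ B| = 0; needs A ∩ B ≠ ∅ (|A ∩ B| ≥ 1) — false.
(c) research: |A| = 7, |A ∩ B| = 5; needs |A ∩ B| / |A| ≥ 4/5 — false.
(d) ops: |A| = 5, |A ∩ B| = 5; needs |A ∩ B| ≤ 4 — false.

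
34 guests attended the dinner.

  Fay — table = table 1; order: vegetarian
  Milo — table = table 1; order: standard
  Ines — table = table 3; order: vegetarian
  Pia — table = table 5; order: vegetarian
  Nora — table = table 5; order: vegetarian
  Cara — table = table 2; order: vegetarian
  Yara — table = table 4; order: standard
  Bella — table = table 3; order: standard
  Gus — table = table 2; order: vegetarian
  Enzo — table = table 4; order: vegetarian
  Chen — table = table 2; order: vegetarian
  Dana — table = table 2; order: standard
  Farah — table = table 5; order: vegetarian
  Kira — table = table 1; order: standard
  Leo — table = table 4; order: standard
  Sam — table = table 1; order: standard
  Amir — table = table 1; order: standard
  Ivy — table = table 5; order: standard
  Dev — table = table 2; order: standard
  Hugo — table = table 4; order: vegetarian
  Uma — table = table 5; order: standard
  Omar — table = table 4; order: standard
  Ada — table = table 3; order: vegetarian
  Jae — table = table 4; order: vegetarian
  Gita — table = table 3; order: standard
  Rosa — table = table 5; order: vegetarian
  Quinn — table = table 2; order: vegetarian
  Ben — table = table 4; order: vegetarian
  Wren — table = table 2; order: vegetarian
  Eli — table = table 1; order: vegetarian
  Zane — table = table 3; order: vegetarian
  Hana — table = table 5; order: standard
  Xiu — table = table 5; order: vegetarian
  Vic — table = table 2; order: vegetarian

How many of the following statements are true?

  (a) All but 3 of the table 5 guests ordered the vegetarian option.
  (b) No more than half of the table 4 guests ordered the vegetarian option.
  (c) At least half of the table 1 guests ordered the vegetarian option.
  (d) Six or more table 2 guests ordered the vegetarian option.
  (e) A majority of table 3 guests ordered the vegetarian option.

3

(a) table 5: |A| = 8, |A ∩ B| = 5; needs |A ∖ B| = 3 — true.
(b) table 4: |A| = 7, |A ∩ B| = 4; needs |A ∩ B| ≤ |A ∖ B| — false.
(c) table 1: |A| = 6, |A ∩ B| = 2; needs |A ∩ B| ≥ |A ∖ B| — false.
(d) table 2: |A| = 8, |A ∩ B| = 6; needs |A ∩ B| ≥ 6 — true.
(e) table 3: |A| = 5, |A ∩ B| = 3; needs |A ∩ B| > |A ∖ B| — true.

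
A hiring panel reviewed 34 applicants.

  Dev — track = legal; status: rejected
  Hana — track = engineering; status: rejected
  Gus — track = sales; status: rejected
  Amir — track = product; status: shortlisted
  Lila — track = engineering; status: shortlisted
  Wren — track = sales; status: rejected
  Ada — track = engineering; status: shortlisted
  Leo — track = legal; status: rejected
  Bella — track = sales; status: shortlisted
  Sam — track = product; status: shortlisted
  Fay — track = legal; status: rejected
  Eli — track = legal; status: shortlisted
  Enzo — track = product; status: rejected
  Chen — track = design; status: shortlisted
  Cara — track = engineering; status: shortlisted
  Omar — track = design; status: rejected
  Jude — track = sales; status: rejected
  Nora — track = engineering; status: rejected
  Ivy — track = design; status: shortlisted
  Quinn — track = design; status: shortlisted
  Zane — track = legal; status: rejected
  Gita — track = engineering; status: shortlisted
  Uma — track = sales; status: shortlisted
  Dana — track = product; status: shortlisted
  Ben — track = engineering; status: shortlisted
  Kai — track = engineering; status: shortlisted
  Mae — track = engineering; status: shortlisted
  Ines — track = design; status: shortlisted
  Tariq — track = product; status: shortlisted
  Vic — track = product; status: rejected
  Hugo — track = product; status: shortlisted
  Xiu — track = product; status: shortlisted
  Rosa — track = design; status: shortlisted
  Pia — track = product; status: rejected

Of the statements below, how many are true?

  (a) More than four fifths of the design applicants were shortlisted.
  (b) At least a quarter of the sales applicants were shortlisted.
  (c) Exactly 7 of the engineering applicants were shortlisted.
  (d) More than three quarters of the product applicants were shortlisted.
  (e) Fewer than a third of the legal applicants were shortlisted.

(a) design: |A| = 6, |A ∩ B| = 5; needs |A ∩ B| / |A| > 4/5 — true.
(b) sales: |A| = 5, |A ∩ B| = 2; needs |A ∩ B| / |A| ≥ 1/4 — true.
(c) engineering: |A| = 9, |A ∩ B| = 7; needs |A ∩ B| = 7 — true.
(d) product: |A| = 9, |A ∩ B| = 6; needs |A ∩ B| / |A| > 3/4 — false.
(e) legal: |A| = 5, |A ∩ B| = 1; needs |A ∩ B| / |A| < 1/3 — true.

4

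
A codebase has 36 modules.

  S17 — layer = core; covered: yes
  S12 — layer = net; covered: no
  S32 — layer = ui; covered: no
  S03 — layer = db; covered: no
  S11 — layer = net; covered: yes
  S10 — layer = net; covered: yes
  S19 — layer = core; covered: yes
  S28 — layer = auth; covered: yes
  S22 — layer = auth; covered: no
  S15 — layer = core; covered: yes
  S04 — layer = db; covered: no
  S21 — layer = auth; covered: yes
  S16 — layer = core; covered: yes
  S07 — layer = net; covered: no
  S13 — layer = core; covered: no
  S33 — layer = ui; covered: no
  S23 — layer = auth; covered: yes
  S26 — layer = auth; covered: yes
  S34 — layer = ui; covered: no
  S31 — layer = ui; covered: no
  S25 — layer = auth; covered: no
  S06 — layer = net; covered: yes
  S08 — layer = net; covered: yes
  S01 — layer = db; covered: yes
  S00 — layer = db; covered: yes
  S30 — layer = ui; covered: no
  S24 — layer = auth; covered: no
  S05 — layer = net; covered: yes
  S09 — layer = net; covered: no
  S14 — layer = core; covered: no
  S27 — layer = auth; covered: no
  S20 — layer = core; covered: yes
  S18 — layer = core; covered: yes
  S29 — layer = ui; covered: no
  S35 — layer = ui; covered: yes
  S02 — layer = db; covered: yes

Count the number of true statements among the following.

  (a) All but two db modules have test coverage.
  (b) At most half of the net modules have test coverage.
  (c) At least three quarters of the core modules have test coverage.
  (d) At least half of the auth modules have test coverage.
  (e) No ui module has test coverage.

3

(a) db: |A| = 5, |A ∩ B| = 3; needs |A ∖ B| = 2 — true.
(b) net: |A| = 8, |A ∩ B| = 5; needs |A ∩ B| ≤ |A ∖ B| — false.
(c) core: |A| = 8, |A ∩ B| = 6; needs |A ∩ B| / |A| ≥ 3/4 — true.
(d) auth: |A| = 8, |A ∩ B| = 4; needs |A ∩ B| ≥ |A ∖ B| — true.
(e) ui: |A| = 7, |A ∩ B| = 1; needs A ∩ B = ∅ (|A ∩ B| = 0) — false.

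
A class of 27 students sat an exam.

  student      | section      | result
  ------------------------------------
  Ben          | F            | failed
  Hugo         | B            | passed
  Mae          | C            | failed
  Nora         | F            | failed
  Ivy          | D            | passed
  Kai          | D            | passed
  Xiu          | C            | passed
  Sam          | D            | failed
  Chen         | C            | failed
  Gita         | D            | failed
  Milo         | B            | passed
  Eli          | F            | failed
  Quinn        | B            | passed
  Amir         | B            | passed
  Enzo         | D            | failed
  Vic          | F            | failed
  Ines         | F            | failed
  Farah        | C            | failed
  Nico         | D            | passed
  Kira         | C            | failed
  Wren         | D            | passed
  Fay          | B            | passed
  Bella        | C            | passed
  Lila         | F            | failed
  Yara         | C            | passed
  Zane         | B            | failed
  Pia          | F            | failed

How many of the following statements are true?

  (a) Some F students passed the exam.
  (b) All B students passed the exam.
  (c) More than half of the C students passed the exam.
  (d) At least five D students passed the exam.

0

(a) F: |A| = 7, |A ∩ B| = 0; needs A ∩ B ≠ ∅ (|A ∩ B| ≥ 1) — false.
(b) B: |A| = 6, |A ∩ B| = 5; needs A ⊆ B, i.e. every element of A is in B (|A ∖ B| = 0) — false.
(c) C: |A| = 7, |A ∩ B| = 3; needs |A ∩ B| > |A ∖ B| — false.
(d) D: |A| = 7, |A ∩ B| = 4; needs |A ∩ B| ≥ 5 — false.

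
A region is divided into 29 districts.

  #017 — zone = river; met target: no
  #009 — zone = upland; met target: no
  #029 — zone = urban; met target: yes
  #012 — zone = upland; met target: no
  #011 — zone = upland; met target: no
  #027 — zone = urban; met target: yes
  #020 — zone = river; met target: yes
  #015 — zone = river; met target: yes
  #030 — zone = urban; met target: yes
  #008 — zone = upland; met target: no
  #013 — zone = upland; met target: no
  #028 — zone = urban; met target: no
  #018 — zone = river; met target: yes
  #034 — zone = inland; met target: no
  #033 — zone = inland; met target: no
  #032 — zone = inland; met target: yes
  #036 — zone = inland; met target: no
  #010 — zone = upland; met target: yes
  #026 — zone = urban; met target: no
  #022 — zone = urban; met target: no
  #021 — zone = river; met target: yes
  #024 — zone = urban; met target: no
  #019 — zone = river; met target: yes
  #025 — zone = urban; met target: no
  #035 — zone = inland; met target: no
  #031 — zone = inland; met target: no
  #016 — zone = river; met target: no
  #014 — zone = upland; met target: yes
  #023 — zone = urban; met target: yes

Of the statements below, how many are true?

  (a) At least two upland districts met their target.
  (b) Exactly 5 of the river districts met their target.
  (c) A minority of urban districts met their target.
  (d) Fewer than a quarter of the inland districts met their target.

4

(a) upland: |A| = 7, |A ∩ B| = 2; needs |A ∩ B| ≥ 2 — true.
(b) river: |A| = 7, |A ∩ B| = 5; needs |A ∩ B| = 5 — true.
(c) urban: |A| = 9, |A ∩ B| = 4; needs |A ∩ B| < |A ∖ B| — true.
(d) inland: |A| = 6, |A ∩ B| = 1; needs |A ∩ B| / |A| < 1/4 — true.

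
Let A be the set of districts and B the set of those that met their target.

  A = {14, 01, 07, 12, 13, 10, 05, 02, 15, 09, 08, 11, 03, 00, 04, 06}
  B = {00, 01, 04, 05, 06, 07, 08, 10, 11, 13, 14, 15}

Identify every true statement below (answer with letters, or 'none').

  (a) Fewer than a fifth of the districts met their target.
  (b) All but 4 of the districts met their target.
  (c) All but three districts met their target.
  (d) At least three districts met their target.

|A| = 16, |A ∩ B| = 12, |A ∖ B| = 4.
(a) |A ∩ B| / |A| < 1/5: fails.
(b) |A ∖ B| = 4: holds.
(c) |A ∖ B| = 3: fails.
(d) |A ∩ B| ≥ 3: holds.

(b), (d)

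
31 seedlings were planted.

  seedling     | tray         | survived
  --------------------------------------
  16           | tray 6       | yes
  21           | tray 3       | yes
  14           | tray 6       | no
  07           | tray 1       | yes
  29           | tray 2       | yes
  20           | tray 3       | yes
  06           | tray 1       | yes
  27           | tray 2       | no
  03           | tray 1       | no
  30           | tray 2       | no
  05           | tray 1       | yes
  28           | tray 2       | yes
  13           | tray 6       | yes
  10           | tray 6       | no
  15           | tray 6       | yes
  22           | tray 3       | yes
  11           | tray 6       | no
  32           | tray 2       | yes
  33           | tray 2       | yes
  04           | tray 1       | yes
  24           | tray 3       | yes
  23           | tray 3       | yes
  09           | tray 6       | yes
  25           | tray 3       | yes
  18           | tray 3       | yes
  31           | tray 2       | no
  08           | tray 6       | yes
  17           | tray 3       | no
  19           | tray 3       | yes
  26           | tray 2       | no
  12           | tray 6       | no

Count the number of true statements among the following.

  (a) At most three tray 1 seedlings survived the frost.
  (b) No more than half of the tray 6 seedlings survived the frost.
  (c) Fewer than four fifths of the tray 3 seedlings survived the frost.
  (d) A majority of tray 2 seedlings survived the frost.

(a) tray 1: |A| = 5, |A ∩ B| = 4; needs |A ∩ B| ≤ 3 — false.
(b) tray 6: |A| = 9, |A ∩ B| = 5; needs |A ∩ B| ≤ |A ∖ B| — false.
(c) tray 3: |A| = 9, |A ∩ B| = 8; needs |A ∩ B| / |A| < 4/5 — false.
(d) tray 2: |A| = 8, |A ∩ B| = 4; needs |A ∩ B| > |A ∖ B| — false.

0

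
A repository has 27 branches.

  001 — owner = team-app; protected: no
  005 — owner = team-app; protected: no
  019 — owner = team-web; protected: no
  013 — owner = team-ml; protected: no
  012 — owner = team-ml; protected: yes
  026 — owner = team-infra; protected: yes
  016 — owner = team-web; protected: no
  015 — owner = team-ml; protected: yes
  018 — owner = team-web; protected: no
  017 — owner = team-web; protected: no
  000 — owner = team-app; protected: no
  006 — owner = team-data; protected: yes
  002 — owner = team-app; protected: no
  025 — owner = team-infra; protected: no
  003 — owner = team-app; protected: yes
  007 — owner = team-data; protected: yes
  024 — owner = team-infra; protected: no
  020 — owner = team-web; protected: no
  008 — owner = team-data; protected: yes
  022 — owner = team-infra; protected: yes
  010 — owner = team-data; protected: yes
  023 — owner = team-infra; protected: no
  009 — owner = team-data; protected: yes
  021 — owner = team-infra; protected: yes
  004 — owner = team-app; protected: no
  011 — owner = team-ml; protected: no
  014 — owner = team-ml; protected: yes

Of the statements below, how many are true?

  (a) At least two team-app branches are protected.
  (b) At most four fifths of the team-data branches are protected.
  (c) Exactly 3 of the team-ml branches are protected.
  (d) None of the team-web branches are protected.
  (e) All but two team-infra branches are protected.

(a) team-app: |A| = 6, |A ∩ B| = 1; needs |A ∩ B| ≥ 2 — false.
(b) team-data: |A| = 5, |A ∩ B| = 5; needs |A ∩ B| / |A| ≤ 4/5 — false.
(c) team-ml: |A| = 5, |A ∩ B| = 3; needs |A ∩ B| = 3 — true.
(d) team-web: |A| = 5, |A ∩ B| = 0; needs A ∩ B = ∅ (|A ∩ B| = 0) — true.
(e) team-infra: |A| = 6, |A ∩ B| = 3; needs |A ∖ B| = 2 — false.

2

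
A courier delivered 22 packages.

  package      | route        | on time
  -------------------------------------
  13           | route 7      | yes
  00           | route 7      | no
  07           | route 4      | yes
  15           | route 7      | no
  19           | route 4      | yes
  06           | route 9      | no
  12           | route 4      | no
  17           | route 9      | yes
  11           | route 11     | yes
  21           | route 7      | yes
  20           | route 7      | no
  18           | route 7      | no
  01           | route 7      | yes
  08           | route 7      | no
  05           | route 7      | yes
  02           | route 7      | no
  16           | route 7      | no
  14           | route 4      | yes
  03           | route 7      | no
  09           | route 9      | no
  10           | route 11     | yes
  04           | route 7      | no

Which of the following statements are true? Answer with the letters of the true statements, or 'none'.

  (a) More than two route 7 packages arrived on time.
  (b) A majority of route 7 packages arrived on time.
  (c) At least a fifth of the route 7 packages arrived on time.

(a), (c)

|A| = 13, |A ∩ B| = 4, |A ∖ B| = 9.
(a) |A ∩ B| > 2: holds.
(b) |A ∩ B| > |A ∖ B|: fails.
(c) |A ∩ B| / |A| ≥ 1/5: holds.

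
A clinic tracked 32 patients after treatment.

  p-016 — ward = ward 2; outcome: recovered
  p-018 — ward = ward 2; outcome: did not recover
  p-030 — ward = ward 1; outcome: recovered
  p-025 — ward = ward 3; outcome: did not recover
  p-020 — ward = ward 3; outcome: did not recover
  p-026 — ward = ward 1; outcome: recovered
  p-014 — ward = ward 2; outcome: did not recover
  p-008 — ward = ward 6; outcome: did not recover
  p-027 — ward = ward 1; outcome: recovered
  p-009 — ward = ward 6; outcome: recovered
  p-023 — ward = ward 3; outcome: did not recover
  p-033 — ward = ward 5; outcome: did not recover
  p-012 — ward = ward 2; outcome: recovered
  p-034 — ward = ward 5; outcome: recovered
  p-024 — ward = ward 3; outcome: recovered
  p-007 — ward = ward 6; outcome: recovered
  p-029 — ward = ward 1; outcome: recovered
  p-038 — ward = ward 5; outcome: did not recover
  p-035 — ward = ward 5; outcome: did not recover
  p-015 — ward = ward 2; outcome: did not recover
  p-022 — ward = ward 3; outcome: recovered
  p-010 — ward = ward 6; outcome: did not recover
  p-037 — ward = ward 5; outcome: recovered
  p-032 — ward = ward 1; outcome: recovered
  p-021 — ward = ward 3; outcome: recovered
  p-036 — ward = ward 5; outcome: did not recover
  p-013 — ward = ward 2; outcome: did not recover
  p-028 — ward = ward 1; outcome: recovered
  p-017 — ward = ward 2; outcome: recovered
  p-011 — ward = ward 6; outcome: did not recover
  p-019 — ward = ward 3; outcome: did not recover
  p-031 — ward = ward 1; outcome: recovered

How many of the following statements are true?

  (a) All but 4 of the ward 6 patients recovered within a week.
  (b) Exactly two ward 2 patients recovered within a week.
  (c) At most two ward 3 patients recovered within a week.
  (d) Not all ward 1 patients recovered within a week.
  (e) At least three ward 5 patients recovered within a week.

(a) ward 6: |A| = 5, |A ∩ B| = 2; needs |A ∖ B| = 4 — false.
(b) ward 2: |A| = 7, |A ∩ B| = 3; needs |A ∩ B| = 2 — false.
(c) ward 3: |A| = 7, |A ∩ B| = 3; needs |A ∩ B| ≤ 2 — false.
(d) ward 1: |A| = 7, |A ∩ B| = 7; needs A ⊄ B (|A ∖ B| ≥ 1) — false.
(e) ward 5: |A| = 6, |A ∩ B| = 2; needs |A ∩ B| ≥ 3 — false.

0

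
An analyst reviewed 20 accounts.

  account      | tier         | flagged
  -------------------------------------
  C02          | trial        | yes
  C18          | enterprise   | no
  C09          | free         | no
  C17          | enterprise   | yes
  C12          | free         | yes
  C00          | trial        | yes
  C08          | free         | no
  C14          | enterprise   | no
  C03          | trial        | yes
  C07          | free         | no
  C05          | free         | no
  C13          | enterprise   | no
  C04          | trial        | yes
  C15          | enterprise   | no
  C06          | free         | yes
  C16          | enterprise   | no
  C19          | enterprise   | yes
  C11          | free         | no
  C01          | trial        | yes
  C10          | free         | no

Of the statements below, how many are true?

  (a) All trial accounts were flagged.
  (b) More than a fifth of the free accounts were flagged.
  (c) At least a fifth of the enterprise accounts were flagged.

(a) trial: |A| = 5, |A ∩ B| = 5; needs A ⊆ B, i.e. every element of A is in B (|A ∖ B| = 0) — true.
(b) free: |A| = 8, |A ∩ B| = 2; needs |A ∩ B| / |A| > 1/5 — true.
(c) enterprise: |A| = 7, |A ∩ B| = 2; needs |A ∩ B| / |A| ≥ 1/5 — true.

3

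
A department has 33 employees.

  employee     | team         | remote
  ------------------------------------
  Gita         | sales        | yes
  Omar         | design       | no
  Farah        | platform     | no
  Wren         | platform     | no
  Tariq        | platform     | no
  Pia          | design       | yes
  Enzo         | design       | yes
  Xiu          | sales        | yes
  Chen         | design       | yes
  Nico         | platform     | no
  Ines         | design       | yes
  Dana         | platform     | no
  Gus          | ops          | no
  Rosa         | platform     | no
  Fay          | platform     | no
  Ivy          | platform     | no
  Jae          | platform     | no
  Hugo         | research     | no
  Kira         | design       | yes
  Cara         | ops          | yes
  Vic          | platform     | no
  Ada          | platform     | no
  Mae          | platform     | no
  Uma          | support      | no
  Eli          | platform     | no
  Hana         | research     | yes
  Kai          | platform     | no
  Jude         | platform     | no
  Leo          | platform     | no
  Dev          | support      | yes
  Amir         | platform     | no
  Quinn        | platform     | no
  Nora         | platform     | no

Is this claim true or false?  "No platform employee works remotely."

The determiner here denotes the relation: A ∩ B = ∅ (|A ∩ B| = 0).
|A| = 19, |A ∩ B| = 0, |A ∖ B| = 19.
So the statement is true.

True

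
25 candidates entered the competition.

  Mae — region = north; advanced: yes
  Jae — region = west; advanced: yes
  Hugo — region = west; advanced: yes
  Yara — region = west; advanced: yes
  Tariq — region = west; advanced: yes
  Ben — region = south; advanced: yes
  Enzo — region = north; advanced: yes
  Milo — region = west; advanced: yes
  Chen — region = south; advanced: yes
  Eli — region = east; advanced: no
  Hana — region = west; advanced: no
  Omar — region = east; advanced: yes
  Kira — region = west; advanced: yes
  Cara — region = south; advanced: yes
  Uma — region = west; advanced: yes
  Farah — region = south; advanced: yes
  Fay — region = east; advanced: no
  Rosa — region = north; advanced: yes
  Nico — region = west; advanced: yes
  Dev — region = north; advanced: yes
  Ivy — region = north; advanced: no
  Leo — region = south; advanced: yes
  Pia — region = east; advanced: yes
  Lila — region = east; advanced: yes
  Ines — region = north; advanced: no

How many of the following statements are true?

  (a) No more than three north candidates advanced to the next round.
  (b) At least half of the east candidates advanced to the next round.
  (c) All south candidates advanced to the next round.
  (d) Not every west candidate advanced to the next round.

3

(a) north: |A| = 6, |A ∩ B| = 4; needs |A ∩ B| ≤ 3 — false.
(b) east: |A| = 5, |A ∩ B| = 3; needs |A ∩ B| ≥ |A ∖ B| — true.
(c) south: |A| = 5, |A ∩ B| = 5; needs A ⊆ B, i.e. every element of A is in B (|A ∖ B| = 0) — true.
(d) west: |A| = 9, |A ∩ B| = 8; needs A ⊄ B (|A ∖ B| ≥ 1) — true.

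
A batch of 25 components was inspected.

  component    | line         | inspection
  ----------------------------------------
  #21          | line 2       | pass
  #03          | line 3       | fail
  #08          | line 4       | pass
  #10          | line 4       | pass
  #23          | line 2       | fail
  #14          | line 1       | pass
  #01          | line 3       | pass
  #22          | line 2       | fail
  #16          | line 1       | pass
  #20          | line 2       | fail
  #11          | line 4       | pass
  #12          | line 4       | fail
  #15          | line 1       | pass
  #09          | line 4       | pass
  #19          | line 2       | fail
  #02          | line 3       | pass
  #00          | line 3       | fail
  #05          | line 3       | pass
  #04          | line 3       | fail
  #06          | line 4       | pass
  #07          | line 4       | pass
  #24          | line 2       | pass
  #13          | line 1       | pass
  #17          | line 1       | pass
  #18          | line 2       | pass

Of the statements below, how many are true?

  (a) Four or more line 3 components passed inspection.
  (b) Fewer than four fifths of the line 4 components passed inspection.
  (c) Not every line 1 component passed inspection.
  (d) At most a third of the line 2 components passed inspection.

(a) line 3: |A| = 6, |A ∩ B| = 3; needs |A ∩ B| ≥ 4 — false.
(b) line 4: |A| = 7, |A ∩ B| = 6; needs |A ∩ B| / |A| < 4/5 — false.
(c) line 1: |A| = 5, |A ∩ B| = 5; needs A ⊄ B (|A ∖ B| ≥ 1) — false.
(d) line 2: |A| = 7, |A ∩ B| = 3; needs |A ∩ B| / |A| ≤ 1/3 — false.

0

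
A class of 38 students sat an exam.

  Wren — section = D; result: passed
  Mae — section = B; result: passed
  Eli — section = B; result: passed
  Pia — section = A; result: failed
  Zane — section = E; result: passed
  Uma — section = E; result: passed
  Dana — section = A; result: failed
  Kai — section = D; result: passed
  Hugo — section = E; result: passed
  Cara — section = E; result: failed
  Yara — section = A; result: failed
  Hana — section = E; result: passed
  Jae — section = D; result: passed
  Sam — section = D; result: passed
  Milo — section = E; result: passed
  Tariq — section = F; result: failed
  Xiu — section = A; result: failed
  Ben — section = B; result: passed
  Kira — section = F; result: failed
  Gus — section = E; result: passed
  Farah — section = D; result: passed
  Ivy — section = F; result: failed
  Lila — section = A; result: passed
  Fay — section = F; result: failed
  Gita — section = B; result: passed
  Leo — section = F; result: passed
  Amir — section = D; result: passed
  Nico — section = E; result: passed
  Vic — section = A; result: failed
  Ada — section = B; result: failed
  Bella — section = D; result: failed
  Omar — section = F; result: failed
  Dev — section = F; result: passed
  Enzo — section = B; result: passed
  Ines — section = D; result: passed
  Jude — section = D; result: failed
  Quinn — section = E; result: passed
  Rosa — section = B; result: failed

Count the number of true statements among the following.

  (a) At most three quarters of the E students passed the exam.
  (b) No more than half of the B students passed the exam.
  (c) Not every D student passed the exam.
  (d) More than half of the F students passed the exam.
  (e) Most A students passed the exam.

1

(a) E: |A| = 9, |A ∩ B| = 8; needs |A ∩ B| / |A| ≤ 3/4 — false.
(b) B: |A| = 7, |A ∩ B| = 5; needs |A ∩ B| ≤ |A ∖ B| — false.
(c) D: |A| = 9, |A ∩ B| = 7; needs A ⊄ B (|A ∖ B| ≥ 1) — true.
(d) F: |A| = 7, |A ∩ B| = 2; needs |A ∩ B| > |A ∖ B| — false.
(e) A: |A| = 6, |A ∩ B| = 1; needs |A ∩ B| > |A ∖ B| — false.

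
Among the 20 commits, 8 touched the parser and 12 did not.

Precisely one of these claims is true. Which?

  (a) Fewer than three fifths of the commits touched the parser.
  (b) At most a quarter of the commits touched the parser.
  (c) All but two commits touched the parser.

(a)

|A| = 20, |A ∩ B| = 8, |A ∖ B| = 12.
(a) requires |A ∩ B| / |A| < 3/5: true.
(b) requires |A ∩ B| / |A| ≤ 1/4: false.
(c) requires |A ∖ B| = 2: false.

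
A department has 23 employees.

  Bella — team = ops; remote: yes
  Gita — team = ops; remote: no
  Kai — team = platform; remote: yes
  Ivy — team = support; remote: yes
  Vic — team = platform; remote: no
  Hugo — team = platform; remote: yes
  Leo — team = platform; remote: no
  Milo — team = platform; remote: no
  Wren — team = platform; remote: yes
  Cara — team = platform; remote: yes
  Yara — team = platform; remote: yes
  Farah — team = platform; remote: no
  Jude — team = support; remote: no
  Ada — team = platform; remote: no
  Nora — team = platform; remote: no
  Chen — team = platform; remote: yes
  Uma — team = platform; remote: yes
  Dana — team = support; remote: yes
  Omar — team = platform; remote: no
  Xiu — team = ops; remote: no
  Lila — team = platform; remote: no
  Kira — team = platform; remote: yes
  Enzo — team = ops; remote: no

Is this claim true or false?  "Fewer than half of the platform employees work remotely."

False

'Fewer than half of the platform employees work remotely' holds iff |A ∩ B| < |A ∖ B|.
|A| = 16, |A ∩ B| = 8, |A ∖ B| = 8.
8 = 8, so the statement is false.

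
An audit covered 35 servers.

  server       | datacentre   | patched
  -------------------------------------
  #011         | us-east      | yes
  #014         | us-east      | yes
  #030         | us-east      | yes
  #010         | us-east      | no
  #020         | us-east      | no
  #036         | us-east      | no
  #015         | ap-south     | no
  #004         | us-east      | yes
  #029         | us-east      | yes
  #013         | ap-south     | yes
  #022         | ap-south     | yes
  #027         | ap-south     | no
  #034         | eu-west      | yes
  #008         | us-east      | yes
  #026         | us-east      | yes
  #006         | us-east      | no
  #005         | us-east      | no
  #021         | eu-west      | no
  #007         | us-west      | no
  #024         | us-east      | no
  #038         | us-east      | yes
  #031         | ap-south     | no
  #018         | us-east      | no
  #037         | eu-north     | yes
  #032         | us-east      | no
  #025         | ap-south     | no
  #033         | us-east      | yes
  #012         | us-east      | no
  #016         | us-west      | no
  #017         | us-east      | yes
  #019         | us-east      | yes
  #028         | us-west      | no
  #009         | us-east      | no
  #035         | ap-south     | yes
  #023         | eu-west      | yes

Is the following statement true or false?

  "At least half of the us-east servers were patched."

True

'At least half of the us-east servers were patched' holds iff |A ∩ B| ≥ |A ∖ B|.
|A| = 21, |A ∩ B| = 11, |A ∖ B| = 10.
11 > 10, so the statement is true.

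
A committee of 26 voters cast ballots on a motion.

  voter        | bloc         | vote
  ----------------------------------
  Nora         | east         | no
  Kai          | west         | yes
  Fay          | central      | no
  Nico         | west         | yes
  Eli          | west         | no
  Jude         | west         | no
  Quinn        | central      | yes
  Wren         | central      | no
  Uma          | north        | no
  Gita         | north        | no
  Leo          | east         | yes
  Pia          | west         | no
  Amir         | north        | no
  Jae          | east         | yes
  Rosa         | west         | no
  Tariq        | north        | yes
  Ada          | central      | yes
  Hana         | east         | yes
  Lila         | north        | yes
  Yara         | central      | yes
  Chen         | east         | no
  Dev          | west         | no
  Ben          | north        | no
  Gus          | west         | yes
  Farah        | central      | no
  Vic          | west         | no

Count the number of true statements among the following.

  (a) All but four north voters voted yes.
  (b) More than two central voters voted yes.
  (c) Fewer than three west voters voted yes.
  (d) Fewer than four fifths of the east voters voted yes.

3

(a) north: |A| = 6, |A ∩ B| = 2; needs |A ∖ B| = 4 — true.
(b) central: |A| = 6, |A ∩ B| = 3; needs |A ∩ B| > 2 — true.
(c) west: |A| = 9, |A ∩ B| = 3; needs |A ∩ B| < 3 — false.
(d) east: |A| = 5, |A ∩ B| = 3; needs |A ∩ B| / |A| < 4/5 — true.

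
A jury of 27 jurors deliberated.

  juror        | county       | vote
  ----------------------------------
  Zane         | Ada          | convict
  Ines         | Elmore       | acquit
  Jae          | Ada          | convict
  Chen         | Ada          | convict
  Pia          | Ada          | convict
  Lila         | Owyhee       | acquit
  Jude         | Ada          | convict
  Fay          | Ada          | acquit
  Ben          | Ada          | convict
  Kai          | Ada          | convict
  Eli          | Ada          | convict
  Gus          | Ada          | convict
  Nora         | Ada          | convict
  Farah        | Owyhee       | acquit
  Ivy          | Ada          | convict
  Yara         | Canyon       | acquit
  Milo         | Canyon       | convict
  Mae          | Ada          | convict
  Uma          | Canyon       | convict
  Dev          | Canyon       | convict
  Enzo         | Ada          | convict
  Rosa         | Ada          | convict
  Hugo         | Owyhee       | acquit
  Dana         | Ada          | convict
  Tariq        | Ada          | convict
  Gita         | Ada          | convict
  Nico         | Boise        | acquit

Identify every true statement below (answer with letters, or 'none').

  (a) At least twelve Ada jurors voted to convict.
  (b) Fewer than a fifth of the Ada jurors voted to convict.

|A| = 18, |A ∩ B| = 17, |A ∖ B| = 1.
(a) |A ∩ B| ≥ 12: holds.
(b) |A ∩ B| / |A| < 1/5: fails.

(a)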